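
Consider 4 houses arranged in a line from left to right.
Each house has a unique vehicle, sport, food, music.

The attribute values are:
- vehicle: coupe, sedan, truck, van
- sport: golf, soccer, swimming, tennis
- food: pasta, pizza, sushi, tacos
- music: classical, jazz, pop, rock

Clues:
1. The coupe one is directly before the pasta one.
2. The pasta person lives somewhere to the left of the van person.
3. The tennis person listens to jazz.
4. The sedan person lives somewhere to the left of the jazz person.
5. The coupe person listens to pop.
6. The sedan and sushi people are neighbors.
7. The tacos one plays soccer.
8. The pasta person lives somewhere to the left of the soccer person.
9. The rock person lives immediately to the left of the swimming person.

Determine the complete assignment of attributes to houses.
Solution:

House | Vehicle | Sport | Food | Music
--------------------------------------
  1   | sedan | golf | pizza | rock
  2   | coupe | swimming | sushi | pop
  3   | truck | tennis | pasta | jazz
  4   | van | soccer | tacos | classical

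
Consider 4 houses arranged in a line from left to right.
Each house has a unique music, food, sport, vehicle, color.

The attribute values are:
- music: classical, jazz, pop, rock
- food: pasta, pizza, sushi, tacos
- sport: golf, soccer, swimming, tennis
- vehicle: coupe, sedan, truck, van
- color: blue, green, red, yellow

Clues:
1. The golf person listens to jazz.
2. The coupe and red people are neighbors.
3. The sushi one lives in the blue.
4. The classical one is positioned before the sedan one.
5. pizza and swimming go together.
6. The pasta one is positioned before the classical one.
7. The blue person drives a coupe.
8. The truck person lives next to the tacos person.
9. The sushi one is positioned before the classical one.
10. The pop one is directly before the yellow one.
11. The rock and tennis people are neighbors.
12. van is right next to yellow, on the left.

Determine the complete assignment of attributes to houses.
Solution:

House | Music | Food | Sport | Vehicle | Color
----------------------------------------------
  1   | rock | sushi | soccer | coupe | blue
  2   | pop | pasta | tennis | van | red
  3   | classical | pizza | swimming | truck | yellow
  4   | jazz | tacos | golf | sedan | green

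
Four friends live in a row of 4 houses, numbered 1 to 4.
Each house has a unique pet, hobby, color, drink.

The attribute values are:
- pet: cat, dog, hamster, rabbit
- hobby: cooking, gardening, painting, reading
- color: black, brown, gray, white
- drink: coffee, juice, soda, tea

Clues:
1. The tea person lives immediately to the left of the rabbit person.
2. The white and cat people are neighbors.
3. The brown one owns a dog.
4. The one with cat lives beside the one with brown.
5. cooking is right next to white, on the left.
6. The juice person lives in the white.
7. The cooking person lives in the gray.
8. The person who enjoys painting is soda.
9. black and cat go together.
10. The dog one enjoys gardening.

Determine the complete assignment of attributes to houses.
Solution:

House | Pet | Hobby | Color | Drink
-----------------------------------
  1   | hamster | cooking | gray | tea
  2   | rabbit | reading | white | juice
  3   | cat | painting | black | soda
  4   | dog | gardening | brown | coffee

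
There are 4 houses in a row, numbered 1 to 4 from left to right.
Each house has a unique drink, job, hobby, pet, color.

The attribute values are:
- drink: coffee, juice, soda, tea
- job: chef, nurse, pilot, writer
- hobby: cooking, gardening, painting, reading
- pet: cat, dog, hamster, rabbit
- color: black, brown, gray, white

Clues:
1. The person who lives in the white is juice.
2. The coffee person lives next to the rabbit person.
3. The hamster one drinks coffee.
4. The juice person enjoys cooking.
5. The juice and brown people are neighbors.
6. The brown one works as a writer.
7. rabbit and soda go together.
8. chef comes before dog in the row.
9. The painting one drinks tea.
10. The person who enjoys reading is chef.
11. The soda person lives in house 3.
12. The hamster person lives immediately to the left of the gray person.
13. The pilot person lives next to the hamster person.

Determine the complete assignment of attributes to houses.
Solution:

House | Drink | Job | Hobby | Pet | Color
-----------------------------------------
  1   | juice | pilot | cooking | cat | white
  2   | coffee | writer | gardening | hamster | brown
  3   | soda | chef | reading | rabbit | gray
  4   | tea | nurse | painting | dog | black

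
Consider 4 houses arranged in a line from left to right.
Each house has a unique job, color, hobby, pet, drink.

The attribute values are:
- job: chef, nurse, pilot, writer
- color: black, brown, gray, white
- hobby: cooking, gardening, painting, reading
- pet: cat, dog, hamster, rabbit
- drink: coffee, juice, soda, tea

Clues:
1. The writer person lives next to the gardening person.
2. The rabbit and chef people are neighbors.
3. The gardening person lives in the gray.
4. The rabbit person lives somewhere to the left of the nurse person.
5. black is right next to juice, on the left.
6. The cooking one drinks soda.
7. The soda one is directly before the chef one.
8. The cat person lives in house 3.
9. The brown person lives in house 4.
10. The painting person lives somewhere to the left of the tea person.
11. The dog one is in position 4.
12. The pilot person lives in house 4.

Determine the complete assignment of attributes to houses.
Solution:

House | Job | Color | Hobby | Pet | Drink
-----------------------------------------
  1   | writer | black | cooking | rabbit | soda
  2   | chef | gray | gardening | hamster | juice
  3   | nurse | white | painting | cat | coffee
  4   | pilot | brown | reading | dog | tea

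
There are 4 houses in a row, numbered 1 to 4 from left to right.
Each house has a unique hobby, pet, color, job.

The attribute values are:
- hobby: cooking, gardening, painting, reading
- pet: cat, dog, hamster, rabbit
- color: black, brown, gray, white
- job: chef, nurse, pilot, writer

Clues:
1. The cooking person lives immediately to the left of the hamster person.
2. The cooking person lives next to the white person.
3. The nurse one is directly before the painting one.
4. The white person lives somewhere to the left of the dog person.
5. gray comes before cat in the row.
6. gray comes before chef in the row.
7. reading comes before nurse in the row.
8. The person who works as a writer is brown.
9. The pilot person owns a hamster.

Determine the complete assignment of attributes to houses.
Solution:

House | Hobby | Pet | Color | Job
---------------------------------
  1   | cooking | rabbit | brown | writer
  2   | reading | hamster | white | pilot
  3   | gardening | dog | gray | nurse
  4   | painting | cat | black | chef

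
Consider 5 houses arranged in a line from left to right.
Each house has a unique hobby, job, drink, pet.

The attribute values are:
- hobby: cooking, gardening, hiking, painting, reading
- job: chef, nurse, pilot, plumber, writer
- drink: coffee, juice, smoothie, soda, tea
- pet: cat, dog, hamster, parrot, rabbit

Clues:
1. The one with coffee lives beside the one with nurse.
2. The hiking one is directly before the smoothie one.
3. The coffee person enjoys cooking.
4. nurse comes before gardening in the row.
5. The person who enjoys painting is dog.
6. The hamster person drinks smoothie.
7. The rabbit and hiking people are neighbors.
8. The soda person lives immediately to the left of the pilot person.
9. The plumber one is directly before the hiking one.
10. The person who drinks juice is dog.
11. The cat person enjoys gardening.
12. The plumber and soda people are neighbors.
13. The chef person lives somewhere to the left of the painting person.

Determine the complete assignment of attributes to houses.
Solution:

House | Hobby | Job | Drink | Pet
---------------------------------
  1   | cooking | plumber | coffee | rabbit
  2   | hiking | nurse | soda | parrot
  3   | reading | pilot | smoothie | hamster
  4   | gardening | chef | tea | cat
  5   | painting | writer | juice | dog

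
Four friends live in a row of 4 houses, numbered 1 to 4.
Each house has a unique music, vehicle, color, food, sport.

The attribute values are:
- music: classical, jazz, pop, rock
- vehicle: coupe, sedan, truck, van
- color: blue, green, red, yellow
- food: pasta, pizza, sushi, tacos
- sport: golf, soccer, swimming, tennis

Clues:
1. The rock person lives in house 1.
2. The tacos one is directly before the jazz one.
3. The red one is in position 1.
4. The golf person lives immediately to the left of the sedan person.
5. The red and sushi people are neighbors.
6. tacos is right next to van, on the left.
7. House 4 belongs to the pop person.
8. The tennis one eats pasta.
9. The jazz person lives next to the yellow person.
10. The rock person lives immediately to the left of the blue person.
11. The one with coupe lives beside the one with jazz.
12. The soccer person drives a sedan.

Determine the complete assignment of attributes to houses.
Solution:

House | Music | Vehicle | Color | Food | Sport
----------------------------------------------
  1   | rock | coupe | red | tacos | swimming
  2   | jazz | van | blue | sushi | golf
  3   | classical | sedan | yellow | pizza | soccer
  4   | pop | truck | green | pasta | tennis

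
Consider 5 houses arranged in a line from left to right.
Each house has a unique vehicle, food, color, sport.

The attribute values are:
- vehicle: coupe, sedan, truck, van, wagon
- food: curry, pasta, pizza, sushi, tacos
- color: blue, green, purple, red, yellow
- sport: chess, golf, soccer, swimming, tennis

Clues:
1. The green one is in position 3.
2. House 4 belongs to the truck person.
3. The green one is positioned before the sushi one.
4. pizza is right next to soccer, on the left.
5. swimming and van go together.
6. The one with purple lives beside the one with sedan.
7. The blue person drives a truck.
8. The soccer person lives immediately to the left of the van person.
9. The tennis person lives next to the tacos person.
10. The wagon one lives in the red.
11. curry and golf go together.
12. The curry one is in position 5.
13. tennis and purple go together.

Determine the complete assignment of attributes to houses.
Solution:

House | Vehicle | Food | Color | Sport
--------------------------------------
  1   | coupe | pizza | purple | tennis
  2   | sedan | tacos | yellow | soccer
  3   | van | pasta | green | swimming
  4   | truck | sushi | blue | chess
  5   | wagon | curry | red | golf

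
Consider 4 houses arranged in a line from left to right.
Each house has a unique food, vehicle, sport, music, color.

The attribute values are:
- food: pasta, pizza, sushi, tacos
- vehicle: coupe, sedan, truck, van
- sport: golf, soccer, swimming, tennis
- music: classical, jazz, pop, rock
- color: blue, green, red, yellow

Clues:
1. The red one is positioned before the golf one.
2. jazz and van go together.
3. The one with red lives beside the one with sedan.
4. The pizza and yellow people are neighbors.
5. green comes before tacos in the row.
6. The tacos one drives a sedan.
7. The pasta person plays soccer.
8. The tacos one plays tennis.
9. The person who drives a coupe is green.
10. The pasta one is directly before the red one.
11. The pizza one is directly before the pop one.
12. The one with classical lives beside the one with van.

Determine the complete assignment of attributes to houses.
Solution:

House | Food | Vehicle | Sport | Music | Color
----------------------------------------------
  1   | pasta | coupe | soccer | classical | green
  2   | pizza | van | swimming | jazz | red
  3   | tacos | sedan | tennis | pop | yellow
  4   | sushi | truck | golf | rock | blue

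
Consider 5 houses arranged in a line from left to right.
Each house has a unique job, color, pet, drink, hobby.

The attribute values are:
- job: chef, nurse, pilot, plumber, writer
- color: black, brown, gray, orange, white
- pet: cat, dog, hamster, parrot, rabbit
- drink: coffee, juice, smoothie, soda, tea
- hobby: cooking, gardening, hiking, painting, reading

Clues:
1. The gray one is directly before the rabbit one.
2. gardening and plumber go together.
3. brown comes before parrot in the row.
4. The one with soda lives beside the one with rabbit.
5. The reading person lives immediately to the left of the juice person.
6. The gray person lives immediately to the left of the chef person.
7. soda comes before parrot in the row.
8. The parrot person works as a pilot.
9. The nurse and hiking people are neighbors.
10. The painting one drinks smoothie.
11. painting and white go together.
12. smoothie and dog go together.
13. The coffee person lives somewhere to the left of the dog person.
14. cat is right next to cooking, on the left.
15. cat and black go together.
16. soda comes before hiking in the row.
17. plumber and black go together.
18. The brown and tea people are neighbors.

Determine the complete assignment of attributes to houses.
Solution:

House | Job | Color | Pet | Drink | Hobby
-----------------------------------------
  1   | nurse | gray | hamster | soda | reading
  2   | chef | brown | rabbit | juice | hiking
  3   | plumber | black | cat | tea | gardening
  4   | pilot | orange | parrot | coffee | cooking
  5   | writer | white | dog | smoothie | painting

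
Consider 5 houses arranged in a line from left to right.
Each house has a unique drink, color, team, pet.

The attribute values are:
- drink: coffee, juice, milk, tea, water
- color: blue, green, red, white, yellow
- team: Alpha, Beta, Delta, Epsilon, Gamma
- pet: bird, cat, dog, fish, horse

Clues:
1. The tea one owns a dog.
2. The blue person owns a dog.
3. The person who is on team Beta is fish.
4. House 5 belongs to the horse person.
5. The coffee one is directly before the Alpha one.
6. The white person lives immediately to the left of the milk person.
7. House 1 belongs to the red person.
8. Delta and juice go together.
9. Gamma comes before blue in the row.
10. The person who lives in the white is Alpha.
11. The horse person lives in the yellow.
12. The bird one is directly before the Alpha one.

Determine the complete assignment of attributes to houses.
Solution:

House | Drink | Color | Team | Pet
----------------------------------
  1   | coffee | red | Gamma | bird
  2   | water | white | Alpha | cat
  3   | milk | green | Beta | fish
  4   | tea | blue | Epsilon | dog
  5   | juice | yellow | Delta | horse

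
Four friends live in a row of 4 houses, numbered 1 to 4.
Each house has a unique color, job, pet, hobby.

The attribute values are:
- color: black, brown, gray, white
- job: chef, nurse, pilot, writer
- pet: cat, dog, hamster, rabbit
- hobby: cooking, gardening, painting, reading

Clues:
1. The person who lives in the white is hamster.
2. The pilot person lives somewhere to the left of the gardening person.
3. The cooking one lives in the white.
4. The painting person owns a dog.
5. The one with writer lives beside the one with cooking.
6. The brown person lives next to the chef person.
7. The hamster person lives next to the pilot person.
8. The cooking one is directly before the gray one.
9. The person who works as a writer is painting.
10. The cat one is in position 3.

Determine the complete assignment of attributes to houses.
Solution:

House | Color | Job | Pet | Hobby
---------------------------------
  1   | brown | writer | dog | painting
  2   | white | chef | hamster | cooking
  3   | gray | pilot | cat | reading
  4   | black | nurse | rabbit | gardening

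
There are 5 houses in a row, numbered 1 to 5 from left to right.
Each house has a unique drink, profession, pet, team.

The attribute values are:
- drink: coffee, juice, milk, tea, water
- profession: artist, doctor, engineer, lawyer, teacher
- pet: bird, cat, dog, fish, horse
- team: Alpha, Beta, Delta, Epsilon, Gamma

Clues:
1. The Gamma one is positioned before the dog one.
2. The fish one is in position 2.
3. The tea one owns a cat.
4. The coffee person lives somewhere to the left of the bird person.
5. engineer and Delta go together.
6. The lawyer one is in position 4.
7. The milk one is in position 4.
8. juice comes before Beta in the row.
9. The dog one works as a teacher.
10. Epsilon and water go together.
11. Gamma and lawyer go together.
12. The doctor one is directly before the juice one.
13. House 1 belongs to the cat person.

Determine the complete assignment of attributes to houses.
Solution:

House | Drink | Profession | Pet | Team
---------------------------------------
  1   | tea | doctor | cat | Alpha
  2   | juice | engineer | fish | Delta
  3   | coffee | artist | horse | Beta
  4   | milk | lawyer | bird | Gamma
  5   | water | teacher | dog | Epsilon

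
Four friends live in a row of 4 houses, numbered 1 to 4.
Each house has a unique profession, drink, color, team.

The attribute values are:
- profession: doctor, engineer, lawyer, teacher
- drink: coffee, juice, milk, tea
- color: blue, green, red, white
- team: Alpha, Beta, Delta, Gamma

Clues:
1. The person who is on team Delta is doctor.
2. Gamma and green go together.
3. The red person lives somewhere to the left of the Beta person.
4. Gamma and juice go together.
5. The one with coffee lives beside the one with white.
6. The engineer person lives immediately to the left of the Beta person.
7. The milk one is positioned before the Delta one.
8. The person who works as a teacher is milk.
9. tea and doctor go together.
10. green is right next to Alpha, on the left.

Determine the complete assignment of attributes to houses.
Solution:

House | Profession | Drink | Color | Team
-----------------------------------------
  1   | lawyer | juice | green | Gamma
  2   | engineer | coffee | red | Alpha
  3   | teacher | milk | white | Beta
  4   | doctor | tea | blue | Delta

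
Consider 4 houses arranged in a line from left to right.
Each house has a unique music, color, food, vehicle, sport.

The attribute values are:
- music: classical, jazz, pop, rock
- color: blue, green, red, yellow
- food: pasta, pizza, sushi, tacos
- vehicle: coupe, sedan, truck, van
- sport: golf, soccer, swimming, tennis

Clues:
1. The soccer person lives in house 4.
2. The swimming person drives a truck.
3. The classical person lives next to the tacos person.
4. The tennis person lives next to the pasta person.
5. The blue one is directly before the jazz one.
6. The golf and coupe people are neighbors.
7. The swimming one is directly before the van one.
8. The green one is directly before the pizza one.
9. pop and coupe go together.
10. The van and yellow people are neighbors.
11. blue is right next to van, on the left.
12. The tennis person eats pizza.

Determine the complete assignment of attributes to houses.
Solution:

House | Music | Color | Food | Vehicle | Sport
----------------------------------------------
  1   | classical | blue | sushi | truck | swimming
  2   | jazz | green | tacos | van | golf
  3   | pop | yellow | pizza | coupe | tennis
  4   | rock | red | pasta | sedan | soccer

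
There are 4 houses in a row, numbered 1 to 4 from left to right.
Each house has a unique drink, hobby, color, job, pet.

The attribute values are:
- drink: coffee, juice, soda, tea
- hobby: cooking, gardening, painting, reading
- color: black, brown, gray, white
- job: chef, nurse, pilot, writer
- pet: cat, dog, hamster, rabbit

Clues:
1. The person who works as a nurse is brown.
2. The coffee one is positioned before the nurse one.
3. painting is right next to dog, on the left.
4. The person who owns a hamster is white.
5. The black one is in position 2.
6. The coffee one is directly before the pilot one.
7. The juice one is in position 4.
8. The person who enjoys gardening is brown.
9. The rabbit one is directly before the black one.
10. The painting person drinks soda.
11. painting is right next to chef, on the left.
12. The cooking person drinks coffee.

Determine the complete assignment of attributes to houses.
Solution:

House | Drink | Hobby | Color | Job | Pet
-----------------------------------------
  1   | soda | painting | gray | writer | rabbit
  2   | coffee | cooking | black | chef | dog
  3   | tea | reading | white | pilot | hamster
  4   | juice | gardening | brown | nurse | cat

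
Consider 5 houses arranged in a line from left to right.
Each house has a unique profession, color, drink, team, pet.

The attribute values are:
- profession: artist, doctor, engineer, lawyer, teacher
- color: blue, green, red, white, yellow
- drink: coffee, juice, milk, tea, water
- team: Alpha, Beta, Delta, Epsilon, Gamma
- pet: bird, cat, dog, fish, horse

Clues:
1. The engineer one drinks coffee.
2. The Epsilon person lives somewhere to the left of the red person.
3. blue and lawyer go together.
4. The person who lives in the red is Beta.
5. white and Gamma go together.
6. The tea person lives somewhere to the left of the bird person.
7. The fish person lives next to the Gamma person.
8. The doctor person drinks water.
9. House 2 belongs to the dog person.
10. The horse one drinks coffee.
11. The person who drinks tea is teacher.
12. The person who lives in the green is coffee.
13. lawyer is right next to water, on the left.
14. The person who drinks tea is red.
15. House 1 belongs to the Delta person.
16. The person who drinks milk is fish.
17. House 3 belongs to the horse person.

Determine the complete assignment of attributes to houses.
Solution:

House | Profession | Color | Drink | Team | Pet
-----------------------------------------------
  1   | lawyer | blue | milk | Delta | fish
  2   | doctor | white | water | Gamma | dog
  3   | engineer | green | coffee | Epsilon | horse
  4   | teacher | red | tea | Beta | cat
  5   | artist | yellow | juice | Alpha | bird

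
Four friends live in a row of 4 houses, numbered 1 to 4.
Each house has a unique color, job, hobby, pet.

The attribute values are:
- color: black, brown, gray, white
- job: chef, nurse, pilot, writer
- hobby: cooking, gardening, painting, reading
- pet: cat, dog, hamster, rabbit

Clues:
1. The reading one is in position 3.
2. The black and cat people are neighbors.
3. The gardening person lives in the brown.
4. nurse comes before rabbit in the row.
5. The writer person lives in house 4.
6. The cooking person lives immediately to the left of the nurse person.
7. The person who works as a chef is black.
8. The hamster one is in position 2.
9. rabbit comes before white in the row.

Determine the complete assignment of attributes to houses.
Solution:

House | Color | Job | Hobby | Pet
---------------------------------
  1   | gray | pilot | cooking | dog
  2   | brown | nurse | gardening | hamster
  3   | black | chef | reading | rabbit
  4   | white | writer | painting | cat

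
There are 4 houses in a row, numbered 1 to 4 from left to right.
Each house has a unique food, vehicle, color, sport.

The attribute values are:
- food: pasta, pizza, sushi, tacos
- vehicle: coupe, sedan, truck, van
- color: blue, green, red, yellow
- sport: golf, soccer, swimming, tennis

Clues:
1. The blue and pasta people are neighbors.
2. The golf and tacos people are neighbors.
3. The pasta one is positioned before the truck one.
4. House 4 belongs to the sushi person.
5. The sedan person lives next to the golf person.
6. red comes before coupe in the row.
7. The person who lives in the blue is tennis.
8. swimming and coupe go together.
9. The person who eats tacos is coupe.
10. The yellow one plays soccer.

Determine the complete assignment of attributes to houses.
Solution:

House | Food | Vehicle | Color | Sport
--------------------------------------
  1   | pizza | sedan | blue | tennis
  2   | pasta | van | red | golf
  3   | tacos | coupe | green | swimming
  4   | sushi | truck | yellow | soccer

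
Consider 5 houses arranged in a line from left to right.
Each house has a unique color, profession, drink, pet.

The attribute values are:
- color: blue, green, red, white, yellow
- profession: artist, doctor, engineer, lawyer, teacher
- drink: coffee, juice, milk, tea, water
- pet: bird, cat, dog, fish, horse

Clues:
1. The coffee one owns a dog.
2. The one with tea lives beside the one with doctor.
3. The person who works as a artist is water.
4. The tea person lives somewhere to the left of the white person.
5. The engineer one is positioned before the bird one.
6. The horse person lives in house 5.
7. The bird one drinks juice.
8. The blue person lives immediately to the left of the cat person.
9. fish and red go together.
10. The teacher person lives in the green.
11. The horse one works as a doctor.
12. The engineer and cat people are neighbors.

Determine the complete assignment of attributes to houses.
Solution:

House | Color | Profession | Drink | Pet
----------------------------------------
  1   | blue | engineer | coffee | dog
  2   | yellow | artist | water | cat
  3   | green | teacher | juice | bird
  4   | red | lawyer | tea | fish
  5   | white | doctor | milk | horse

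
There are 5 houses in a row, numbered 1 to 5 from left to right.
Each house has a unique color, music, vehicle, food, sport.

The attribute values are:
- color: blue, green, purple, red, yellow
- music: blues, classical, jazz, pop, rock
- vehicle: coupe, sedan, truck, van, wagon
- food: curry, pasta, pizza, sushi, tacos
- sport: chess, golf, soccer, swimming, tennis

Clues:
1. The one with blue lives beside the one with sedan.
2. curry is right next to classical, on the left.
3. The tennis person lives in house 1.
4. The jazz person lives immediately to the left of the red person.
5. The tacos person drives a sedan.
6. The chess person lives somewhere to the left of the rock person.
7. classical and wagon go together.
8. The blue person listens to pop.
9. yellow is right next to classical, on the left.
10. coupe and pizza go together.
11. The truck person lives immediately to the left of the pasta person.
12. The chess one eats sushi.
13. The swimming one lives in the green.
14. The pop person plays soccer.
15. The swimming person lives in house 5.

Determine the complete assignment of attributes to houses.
Solution:

House | Color | Music | Vehicle | Food | Sport
----------------------------------------------
  1   | yellow | jazz | truck | curry | tennis
  2   | red | classical | wagon | pasta | golf
  3   | purple | blues | van | sushi | chess
  4   | blue | pop | coupe | pizza | soccer
  5   | green | rock | sedan | tacos | swimming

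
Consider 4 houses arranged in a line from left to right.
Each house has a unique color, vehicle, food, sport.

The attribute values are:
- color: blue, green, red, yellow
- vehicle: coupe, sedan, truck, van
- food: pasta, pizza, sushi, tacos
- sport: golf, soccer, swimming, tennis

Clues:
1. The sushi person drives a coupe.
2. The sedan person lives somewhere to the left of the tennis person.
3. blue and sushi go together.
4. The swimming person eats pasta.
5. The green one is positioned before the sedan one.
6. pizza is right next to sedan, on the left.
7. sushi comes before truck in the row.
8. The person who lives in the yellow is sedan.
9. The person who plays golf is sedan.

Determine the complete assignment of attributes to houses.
Solution:

House | Color | Vehicle | Food | Sport
--------------------------------------
  1   | green | van | pizza | soccer
  2   | yellow | sedan | tacos | golf
  3   | blue | coupe | sushi | tennis
  4   | red | truck | pasta | swimming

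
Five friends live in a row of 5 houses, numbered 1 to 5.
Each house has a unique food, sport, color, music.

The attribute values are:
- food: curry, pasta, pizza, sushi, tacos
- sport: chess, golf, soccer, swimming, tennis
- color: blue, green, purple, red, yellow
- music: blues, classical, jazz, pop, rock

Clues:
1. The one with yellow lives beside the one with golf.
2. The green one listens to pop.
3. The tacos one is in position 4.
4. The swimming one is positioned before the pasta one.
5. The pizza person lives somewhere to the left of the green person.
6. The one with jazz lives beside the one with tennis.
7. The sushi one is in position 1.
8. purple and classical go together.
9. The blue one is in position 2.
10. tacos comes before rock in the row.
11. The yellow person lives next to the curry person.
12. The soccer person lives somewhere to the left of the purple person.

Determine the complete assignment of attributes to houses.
Solution:

House | Food | Sport | Color | Music
------------------------------------
  1   | sushi | soccer | yellow | blues
  2   | curry | golf | blue | jazz
  3   | pizza | tennis | purple | classical
  4   | tacos | swimming | green | pop
  5   | pasta | chess | red | rock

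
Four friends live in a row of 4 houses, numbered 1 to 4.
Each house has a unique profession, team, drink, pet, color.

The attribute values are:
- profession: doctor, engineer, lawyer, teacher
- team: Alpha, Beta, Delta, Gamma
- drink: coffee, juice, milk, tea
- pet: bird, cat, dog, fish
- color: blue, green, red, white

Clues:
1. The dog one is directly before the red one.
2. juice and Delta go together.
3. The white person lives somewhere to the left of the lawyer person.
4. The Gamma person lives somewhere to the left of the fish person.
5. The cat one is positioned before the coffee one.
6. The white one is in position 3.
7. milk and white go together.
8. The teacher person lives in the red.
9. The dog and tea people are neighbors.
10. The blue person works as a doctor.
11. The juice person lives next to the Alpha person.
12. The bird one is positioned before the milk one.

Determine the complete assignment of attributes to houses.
Solution:

House | Profession | Team | Drink | Pet | Color
-----------------------------------------------
  1   | doctor | Delta | juice | dog | blue
  2   | teacher | Alpha | tea | bird | red
  3   | engineer | Gamma | milk | cat | white
  4   | lawyer | Beta | coffee | fish | green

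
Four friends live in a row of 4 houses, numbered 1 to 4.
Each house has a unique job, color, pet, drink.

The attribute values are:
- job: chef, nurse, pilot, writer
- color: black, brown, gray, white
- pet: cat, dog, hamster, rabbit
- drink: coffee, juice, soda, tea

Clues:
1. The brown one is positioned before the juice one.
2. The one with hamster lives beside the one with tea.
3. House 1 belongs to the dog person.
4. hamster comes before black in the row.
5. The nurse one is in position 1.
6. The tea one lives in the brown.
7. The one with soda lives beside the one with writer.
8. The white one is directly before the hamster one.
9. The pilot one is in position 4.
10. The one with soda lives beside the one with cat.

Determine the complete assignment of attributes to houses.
Solution:

House | Job | Color | Pet | Drink
---------------------------------
  1   | nurse | white | dog | coffee
  2   | chef | gray | hamster | soda
  3   | writer | brown | cat | tea
  4   | pilot | black | rabbit | juice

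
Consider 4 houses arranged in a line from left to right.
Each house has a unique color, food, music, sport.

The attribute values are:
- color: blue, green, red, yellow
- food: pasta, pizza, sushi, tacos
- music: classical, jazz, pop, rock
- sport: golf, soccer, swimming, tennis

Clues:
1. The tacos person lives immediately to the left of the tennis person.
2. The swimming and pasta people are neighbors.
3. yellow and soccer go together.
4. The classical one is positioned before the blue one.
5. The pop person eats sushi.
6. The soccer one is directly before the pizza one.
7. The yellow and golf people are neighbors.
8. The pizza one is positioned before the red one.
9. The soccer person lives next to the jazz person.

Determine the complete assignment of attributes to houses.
Solution:

House | Color | Food | Music | Sport
------------------------------------
  1   | yellow | sushi | pop | soccer
  2   | green | pizza | jazz | golf
  3   | red | tacos | classical | swimming
  4   | blue | pasta | rock | tennis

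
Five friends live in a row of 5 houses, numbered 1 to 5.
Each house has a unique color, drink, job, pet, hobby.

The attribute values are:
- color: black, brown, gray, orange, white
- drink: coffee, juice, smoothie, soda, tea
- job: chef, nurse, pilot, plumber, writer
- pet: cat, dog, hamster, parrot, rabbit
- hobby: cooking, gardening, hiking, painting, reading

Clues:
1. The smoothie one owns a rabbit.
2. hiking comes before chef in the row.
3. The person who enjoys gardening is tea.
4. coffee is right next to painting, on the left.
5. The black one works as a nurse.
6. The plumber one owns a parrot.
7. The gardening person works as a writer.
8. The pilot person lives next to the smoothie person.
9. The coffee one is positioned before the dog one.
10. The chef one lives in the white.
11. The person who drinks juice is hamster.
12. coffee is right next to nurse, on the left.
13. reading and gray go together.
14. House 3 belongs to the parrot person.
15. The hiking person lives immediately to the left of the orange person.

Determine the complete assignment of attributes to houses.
Solution:

House | Color | Drink | Job | Pet | Hobby
-----------------------------------------
  1   | gray | coffee | pilot | cat | reading
  2   | black | smoothie | nurse | rabbit | painting
  3   | brown | soda | plumber | parrot | hiking
  4   | orange | tea | writer | dog | gardening
  5   | white | juice | chef | hamster | cooking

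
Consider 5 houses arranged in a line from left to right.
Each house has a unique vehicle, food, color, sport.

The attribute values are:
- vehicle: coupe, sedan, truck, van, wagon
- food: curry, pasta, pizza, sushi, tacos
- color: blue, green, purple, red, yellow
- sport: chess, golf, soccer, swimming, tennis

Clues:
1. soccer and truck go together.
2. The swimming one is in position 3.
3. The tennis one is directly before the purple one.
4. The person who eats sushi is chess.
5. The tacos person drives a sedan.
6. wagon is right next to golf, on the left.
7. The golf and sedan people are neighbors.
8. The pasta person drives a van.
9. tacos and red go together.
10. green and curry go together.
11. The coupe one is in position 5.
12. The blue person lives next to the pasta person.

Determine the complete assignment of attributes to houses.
Solution:

House | Vehicle | Food | Color | Sport
--------------------------------------
  1   | wagon | pizza | blue | tennis
  2   | van | pasta | purple | golf
  3   | sedan | tacos | red | swimming
  4   | truck | curry | green | soccer
  5   | coupe | sushi | yellow | chess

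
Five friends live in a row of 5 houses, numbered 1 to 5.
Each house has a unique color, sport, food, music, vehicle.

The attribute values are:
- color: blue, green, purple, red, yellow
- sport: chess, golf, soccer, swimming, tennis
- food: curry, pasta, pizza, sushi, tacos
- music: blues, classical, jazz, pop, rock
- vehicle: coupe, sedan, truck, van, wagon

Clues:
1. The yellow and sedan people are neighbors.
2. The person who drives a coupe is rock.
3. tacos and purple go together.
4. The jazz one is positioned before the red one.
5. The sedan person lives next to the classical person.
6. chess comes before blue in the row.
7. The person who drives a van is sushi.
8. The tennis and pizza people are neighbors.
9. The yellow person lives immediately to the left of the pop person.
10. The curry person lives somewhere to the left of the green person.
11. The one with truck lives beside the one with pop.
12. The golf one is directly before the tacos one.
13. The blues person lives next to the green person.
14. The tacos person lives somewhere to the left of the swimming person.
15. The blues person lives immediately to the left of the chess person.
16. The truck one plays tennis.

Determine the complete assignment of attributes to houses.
Solution:

House | Color | Sport | Food | Music | Vehicle
----------------------------------------------
  1   | yellow | tennis | curry | blues | truck
  2   | green | chess | pizza | pop | sedan
  3   | blue | golf | sushi | classical | van
  4   | purple | soccer | tacos | jazz | wagon
  5   | red | swimming | pasta | rock | coupe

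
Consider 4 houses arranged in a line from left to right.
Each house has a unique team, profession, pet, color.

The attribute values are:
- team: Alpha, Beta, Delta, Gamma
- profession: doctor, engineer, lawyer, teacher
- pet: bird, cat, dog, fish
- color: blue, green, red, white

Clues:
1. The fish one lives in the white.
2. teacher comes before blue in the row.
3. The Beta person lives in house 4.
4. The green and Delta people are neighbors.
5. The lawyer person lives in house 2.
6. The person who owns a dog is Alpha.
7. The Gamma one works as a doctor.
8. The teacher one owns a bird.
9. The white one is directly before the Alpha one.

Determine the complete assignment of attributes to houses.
Solution:

House | Team | Profession | Pet | Color
---------------------------------------
  1   | Gamma | doctor | fish | white
  2   | Alpha | lawyer | dog | green
  3   | Delta | teacher | bird | red
  4   | Beta | engineer | cat | blue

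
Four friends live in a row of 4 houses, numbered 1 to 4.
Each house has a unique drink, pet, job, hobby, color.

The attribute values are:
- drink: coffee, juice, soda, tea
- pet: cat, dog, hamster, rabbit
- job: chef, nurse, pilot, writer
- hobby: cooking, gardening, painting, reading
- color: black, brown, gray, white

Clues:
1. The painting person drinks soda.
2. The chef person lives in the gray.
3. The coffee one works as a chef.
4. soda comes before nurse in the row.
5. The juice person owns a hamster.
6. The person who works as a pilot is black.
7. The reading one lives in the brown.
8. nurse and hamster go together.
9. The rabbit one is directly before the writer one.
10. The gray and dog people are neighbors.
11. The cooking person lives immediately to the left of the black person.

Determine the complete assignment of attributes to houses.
Solution:

House | Drink | Pet | Job | Hobby | Color
-----------------------------------------
  1   | coffee | rabbit | chef | gardening | gray
  2   | tea | dog | writer | cooking | white
  3   | soda | cat | pilot | painting | black
  4   | juice | hamster | nurse | reading | brown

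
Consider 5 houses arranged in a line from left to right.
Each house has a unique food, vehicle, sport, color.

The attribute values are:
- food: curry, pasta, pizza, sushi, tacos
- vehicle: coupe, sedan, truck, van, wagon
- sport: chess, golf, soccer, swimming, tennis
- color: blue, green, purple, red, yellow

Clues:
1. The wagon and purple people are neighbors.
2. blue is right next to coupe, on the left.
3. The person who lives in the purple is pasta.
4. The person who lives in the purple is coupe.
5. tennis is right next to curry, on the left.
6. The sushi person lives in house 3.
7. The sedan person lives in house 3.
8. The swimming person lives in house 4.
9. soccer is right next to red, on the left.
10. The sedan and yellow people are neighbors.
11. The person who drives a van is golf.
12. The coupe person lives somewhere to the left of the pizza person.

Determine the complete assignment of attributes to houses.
Solution:

House | Food | Vehicle | Sport | Color
--------------------------------------
  1   | tacos | wagon | chess | blue
  2   | pasta | coupe | soccer | purple
  3   | sushi | sedan | tennis | red
  4   | curry | truck | swimming | yellow
  5   | pizza | van | golf | green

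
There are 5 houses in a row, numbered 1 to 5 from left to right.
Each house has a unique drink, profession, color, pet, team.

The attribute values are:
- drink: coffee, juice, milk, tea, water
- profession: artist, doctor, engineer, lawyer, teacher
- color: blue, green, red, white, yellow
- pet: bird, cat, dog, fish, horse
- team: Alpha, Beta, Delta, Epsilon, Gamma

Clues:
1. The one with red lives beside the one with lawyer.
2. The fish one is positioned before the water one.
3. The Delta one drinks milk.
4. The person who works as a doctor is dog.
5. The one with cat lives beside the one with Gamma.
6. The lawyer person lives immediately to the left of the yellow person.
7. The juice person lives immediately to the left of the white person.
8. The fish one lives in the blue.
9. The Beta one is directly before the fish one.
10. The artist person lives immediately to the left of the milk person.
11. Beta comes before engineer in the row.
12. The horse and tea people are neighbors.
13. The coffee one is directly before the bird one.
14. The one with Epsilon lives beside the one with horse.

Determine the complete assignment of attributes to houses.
Solution:

House | Drink | Profession | Color | Pet | Team
-----------------------------------------------
  1   | juice | teacher | red | cat | Epsilon
  2   | coffee | lawyer | white | horse | Gamma
  3   | tea | artist | yellow | bird | Beta
  4   | milk | engineer | blue | fish | Delta
  5   | water | doctor | green | dog | Alpha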